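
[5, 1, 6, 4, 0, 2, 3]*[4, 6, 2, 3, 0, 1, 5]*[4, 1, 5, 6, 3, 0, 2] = [1, 2, 0, 4, 3, 5, 6]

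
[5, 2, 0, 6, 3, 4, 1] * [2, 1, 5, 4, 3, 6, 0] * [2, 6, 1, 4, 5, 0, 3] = [3, 0, 1, 2, 5, 4, 6]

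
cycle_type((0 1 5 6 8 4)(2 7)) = 2.6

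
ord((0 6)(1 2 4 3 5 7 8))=14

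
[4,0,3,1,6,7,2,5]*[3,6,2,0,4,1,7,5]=[4,3,0,6,7,5,2,1]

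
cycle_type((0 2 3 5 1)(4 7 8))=3.5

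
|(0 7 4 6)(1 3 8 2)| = 4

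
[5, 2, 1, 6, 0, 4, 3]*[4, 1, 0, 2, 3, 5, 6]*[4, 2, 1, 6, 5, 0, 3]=[0, 4, 2, 3, 5, 6, 1]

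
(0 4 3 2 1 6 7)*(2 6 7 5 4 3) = (0 3 6 5 4 2 1 7)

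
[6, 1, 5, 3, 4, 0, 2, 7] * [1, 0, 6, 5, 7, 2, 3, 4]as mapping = [0→3, 1→0, 2→2, 3→5, 4→7, 5→1, 6→6, 7→4]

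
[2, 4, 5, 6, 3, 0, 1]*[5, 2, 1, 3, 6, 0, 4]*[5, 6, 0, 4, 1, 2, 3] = [6, 3, 5, 1, 4, 2, 0]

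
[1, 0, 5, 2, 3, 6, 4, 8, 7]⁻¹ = [1, 0, 3, 4, 6, 2, 5, 8, 7]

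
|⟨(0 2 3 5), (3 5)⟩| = 24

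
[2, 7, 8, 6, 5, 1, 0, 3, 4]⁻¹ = [6, 5, 0, 7, 8, 4, 3, 1, 2]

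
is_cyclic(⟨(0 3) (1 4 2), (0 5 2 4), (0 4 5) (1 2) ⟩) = no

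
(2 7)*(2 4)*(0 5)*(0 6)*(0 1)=(0 5 6 1)(2 7 4)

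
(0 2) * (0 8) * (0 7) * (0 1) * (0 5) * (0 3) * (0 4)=(0 2 8 7 1 5 3 4)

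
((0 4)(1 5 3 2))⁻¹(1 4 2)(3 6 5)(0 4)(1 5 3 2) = (0 1 5)(2 6 3)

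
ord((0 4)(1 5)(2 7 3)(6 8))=6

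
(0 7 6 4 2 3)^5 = (0 3 2 4 6 7)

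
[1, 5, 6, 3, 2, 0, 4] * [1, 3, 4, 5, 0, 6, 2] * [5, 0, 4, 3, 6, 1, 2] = [3, 2, 4, 1, 6, 0, 5]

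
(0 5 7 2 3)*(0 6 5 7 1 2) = (0 7)(1 2 3 6 5)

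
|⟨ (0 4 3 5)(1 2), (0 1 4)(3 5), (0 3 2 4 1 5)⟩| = 720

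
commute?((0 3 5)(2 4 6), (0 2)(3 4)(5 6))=yes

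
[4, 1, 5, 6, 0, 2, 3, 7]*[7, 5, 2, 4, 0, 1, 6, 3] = [0, 5, 1, 6, 7, 2, 4, 3]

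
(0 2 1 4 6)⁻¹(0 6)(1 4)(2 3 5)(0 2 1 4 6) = (0 2)(1 3 5)(4 6)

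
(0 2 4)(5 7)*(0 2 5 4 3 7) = (0 5)(2 3 7 4)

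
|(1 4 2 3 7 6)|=6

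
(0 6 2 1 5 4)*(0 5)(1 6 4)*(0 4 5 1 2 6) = (0 5 2)(1 4)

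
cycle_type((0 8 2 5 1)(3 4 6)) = 3.5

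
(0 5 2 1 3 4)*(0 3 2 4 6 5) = (1 2)(3 6 5 4)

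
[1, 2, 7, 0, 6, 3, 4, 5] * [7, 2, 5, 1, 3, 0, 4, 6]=[2, 5, 6, 7, 4, 1, 3, 0]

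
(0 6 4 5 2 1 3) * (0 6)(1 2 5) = (1 3 6 4)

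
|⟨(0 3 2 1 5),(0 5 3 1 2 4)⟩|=120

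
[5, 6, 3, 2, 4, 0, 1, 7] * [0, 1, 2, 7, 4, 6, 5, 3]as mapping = [0→6, 1→5, 2→7, 3→2, 4→4, 5→0, 6→1, 7→3]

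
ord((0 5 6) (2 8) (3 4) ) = 6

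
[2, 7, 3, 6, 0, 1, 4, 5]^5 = [0, 5, 2, 3, 4, 7, 6, 1]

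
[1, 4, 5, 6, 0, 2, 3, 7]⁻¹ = [4, 0, 5, 6, 1, 2, 3, 7]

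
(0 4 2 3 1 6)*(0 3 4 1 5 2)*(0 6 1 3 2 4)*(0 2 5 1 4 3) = (1 4 6 5 3)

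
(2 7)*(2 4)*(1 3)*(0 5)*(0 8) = (0 5 8)(1 3)(2 7 4)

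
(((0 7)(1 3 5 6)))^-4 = ()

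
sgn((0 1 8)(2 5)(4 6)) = 1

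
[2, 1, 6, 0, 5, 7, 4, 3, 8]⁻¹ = [3, 1, 0, 7, 6, 4, 2, 5, 8]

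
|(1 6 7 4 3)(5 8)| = 10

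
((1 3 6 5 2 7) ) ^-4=(1 6 2) (3 5 7) 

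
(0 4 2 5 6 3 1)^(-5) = (0 2 6 1 4 5 3)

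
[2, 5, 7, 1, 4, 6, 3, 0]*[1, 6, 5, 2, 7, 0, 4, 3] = [5, 0, 3, 6, 7, 4, 2, 1]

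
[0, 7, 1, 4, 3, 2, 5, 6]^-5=[0, 1, 2, 4, 3, 5, 6, 7]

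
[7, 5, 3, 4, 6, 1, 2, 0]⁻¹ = [7, 5, 6, 2, 3, 1, 4, 0]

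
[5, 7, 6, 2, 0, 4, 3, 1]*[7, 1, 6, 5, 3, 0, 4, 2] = [0, 2, 4, 6, 7, 3, 5, 1]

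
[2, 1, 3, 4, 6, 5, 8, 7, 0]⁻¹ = [8, 1, 0, 2, 3, 5, 4, 7, 6]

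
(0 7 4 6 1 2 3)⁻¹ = (0 3 2 1 6 4 7)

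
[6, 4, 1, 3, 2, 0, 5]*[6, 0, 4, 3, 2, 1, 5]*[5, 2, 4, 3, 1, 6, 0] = [6, 4, 5, 3, 1, 0, 2]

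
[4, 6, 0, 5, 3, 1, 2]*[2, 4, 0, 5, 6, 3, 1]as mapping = [0→6, 1→1, 2→2, 3→3, 4→5, 5→4, 6→0]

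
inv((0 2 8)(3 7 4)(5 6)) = (0 8 2)(3 4 7)(5 6)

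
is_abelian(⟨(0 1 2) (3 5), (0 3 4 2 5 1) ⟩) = no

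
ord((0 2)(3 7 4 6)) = 4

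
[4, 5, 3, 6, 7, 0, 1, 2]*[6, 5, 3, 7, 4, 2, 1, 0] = [4, 2, 7, 1, 0, 6, 5, 3]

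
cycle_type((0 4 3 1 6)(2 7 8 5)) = 4.5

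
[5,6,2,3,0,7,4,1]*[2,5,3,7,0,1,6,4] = [1,6,3,7,2,4,0,5]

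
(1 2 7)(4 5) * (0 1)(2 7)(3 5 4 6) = (0 1 7)(3 5 6)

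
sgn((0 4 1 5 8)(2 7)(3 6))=1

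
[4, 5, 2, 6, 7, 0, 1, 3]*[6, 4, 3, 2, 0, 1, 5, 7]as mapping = [0→0, 1→1, 2→3, 3→5, 4→7, 5→6, 6→4, 7→2]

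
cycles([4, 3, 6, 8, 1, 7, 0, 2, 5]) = (0 4 1 3 8 5 7 2 6)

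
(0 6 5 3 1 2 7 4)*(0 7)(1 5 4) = (0 6 4 7 1 2)(3 5)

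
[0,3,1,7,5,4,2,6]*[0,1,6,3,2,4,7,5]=[0,3,1,5,4,2,6,7]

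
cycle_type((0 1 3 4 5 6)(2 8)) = 2.6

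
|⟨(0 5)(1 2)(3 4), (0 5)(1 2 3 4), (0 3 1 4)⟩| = 720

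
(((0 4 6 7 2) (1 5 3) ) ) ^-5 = (1 5 3) 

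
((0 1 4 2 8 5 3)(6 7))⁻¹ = (0 3 5 8 2 4 1)(6 7)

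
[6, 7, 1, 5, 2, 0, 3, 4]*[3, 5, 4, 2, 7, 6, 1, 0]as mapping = [0→1, 1→0, 2→5, 3→6, 4→4, 5→3, 6→2, 7→7]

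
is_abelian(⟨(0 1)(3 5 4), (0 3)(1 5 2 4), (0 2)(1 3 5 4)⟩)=no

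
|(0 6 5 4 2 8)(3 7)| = 6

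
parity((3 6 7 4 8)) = even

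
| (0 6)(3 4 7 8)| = 4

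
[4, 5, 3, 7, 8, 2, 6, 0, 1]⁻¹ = [7, 8, 5, 2, 0, 1, 6, 3, 4]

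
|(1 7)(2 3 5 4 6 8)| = 6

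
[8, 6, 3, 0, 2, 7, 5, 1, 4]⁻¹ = [3, 7, 4, 2, 8, 6, 1, 5, 0]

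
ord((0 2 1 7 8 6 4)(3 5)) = 14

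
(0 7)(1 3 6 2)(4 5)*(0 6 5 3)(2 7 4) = (0 4 3 5 2 1)(6 7)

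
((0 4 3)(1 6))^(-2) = (0 4 3)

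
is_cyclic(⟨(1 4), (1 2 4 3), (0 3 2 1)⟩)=no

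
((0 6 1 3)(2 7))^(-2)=(0 1)(3 6)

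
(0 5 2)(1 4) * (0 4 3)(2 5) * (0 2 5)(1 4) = (0 5)(1 3 2)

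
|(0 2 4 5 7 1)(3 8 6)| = 6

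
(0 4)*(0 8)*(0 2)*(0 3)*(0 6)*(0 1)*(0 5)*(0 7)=(0 4 8 2 3 6 1 5 7)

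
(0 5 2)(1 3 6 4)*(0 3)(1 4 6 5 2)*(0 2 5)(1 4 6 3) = (0 5 4 6 3)(1 2)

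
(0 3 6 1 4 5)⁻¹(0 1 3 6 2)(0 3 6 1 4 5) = (1 2 3 4 6)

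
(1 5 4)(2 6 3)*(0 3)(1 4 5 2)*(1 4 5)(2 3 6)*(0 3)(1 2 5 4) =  (0 6 3 1)(2 5)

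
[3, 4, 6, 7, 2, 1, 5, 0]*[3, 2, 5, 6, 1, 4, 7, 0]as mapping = [0→6, 1→1, 2→7, 3→0, 4→5, 5→2, 6→4, 7→3]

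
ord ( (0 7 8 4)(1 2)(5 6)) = 4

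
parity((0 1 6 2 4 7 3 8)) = odd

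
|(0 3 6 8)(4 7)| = 4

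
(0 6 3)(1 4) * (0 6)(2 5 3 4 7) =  (1 7 2 5 3 6 4)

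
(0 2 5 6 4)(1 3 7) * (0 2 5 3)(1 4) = (0 5 6 1)(2 3 7 4)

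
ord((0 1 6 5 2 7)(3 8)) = 6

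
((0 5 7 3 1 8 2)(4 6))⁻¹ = (0 2 8 1 3 7 5)(4 6)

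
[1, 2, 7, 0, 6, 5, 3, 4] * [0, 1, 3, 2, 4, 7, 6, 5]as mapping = [0→1, 1→3, 2→5, 3→0, 4→6, 5→7, 6→2, 7→4]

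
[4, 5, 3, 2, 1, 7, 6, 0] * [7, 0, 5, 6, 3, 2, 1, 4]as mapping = [0→3, 1→2, 2→6, 3→5, 4→0, 5→4, 6→1, 7→7]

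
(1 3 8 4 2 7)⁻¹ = (1 7 2 4 8 3)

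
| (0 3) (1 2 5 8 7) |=10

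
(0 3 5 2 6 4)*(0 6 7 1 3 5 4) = (0 5 2 7 1 3 4 6)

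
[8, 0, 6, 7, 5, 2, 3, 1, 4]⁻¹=[1, 7, 5, 6, 8, 4, 2, 3, 0]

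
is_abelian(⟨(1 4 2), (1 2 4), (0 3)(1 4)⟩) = no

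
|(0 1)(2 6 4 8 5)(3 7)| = 10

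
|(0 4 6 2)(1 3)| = 4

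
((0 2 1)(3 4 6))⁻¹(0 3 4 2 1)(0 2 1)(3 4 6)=(0 2 4 6 1)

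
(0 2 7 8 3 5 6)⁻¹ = (0 6 5 3 8 7 2)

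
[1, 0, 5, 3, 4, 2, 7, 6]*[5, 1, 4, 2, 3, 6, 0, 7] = [1, 5, 6, 2, 3, 4, 7, 0]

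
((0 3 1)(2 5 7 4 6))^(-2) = (0 3 1)(2 4 5 6 7)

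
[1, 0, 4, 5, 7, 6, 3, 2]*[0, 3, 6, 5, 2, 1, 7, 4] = [3, 0, 2, 1, 4, 7, 5, 6]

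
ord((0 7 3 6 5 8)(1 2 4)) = 6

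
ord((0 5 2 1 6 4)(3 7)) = 6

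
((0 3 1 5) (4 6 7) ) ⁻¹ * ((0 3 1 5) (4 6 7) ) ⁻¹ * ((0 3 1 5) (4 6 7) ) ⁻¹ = (0 3 1 5) 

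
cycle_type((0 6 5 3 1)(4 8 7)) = 3.5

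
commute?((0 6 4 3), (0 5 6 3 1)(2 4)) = no:(0 6 4 3)*(0 5 6 3 1)(2 4) = (0 3 5 6 2 4 1), (0 5 6 3 1)(2 4)*(0 6 4 3) = (0 5 4 2 3 1 6)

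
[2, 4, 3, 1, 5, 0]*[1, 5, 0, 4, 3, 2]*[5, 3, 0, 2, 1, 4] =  [5, 2, 1, 4, 0, 3]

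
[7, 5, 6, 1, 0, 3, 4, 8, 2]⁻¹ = [4, 3, 8, 5, 6, 1, 2, 0, 7]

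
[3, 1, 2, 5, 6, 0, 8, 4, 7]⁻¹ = [5, 1, 2, 0, 7, 3, 4, 8, 6]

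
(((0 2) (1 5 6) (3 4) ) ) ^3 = (0 2) (3 4) 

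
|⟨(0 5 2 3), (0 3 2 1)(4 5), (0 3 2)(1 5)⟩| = 720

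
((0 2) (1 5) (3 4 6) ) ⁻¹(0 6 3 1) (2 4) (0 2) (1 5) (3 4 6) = (0 6) (2 3 4 5) 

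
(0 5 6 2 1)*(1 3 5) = (0 1)(2 3 5 6)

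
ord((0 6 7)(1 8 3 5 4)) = 15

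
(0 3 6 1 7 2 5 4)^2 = (0 6 7 5)(1 2 4 3)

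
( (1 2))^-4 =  ()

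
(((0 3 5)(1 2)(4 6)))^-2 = (0 3 5)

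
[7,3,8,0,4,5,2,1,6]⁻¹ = [3,7,6,1,4,5,8,0,2]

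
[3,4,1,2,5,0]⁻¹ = [5,2,3,0,1,4]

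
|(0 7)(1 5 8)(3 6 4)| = 6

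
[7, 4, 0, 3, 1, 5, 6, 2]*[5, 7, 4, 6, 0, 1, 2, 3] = [3, 0, 5, 6, 7, 1, 2, 4]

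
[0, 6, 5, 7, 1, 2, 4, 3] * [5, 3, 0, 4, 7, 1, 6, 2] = [5, 6, 1, 2, 3, 0, 7, 4]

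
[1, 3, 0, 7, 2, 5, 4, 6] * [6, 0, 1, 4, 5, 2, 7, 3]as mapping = [0→0, 1→4, 2→6, 3→3, 4→1, 5→2, 6→5, 7→7]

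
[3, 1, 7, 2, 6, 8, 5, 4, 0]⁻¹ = [8, 1, 3, 0, 7, 6, 4, 2, 5]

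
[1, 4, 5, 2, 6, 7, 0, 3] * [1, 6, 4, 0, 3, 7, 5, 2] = [6, 3, 7, 4, 5, 2, 1, 0]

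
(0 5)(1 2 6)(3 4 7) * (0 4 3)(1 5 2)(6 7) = (0 2 7)(4 6 5)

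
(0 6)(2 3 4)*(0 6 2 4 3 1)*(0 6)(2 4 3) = (0 4 3 2 1 6)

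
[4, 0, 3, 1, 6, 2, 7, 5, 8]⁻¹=[1, 3, 5, 2, 0, 7, 4, 6, 8]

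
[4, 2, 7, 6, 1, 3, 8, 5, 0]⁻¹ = [8, 4, 1, 5, 0, 7, 3, 2, 6]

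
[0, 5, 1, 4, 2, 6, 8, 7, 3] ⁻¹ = [0, 2, 4, 8, 3, 1, 5, 7, 6] 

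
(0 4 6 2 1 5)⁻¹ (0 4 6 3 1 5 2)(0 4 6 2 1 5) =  (0 1 4 6 2 3 5)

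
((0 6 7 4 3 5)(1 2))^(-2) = (0 3 7)(4 6 5)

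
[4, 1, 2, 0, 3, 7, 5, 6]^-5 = [4, 1, 2, 0, 3, 7, 5, 6]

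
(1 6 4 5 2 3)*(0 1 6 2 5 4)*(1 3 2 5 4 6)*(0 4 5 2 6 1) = (0 3)(1 2 6 4)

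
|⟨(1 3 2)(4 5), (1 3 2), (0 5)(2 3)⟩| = 36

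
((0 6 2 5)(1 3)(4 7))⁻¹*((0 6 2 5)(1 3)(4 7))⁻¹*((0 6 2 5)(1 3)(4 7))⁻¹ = (0 6 2 5)(1 3)(4 7)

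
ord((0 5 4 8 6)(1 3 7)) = 15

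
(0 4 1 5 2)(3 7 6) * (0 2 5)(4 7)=(0 7 6 3 4 1)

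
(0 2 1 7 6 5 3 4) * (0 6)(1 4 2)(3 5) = (0 1 7)(2 4 6 3)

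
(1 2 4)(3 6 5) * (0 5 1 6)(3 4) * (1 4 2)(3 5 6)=(0 6 4 3)(2 5)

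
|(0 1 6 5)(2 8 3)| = 12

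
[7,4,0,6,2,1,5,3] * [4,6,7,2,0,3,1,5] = [5,0,4,1,7,6,3,2]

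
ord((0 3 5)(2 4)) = 6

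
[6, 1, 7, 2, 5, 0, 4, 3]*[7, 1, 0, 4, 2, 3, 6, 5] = [6, 1, 5, 0, 3, 7, 2, 4]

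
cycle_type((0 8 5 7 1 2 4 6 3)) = 9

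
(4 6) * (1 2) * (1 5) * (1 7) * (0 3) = (0 3)(1 2 5 7)(4 6)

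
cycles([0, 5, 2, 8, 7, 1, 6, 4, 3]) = (1 5)(3 8)(4 7)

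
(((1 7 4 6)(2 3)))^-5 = (1 6 4 7)(2 3)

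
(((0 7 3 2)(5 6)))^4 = ()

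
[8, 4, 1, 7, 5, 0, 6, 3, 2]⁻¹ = [5, 2, 8, 7, 1, 4, 6, 3, 0]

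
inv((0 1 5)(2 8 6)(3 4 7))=(0 5 1)(2 6 8)(3 7 4)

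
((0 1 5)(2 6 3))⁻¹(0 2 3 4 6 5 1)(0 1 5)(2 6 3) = (0 5 1 6 2 4 3)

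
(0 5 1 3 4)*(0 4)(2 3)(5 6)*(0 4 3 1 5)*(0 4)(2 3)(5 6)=(0 5 6 4 2 1 3)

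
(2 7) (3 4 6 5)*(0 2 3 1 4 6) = (0 2 7 3 6 5 1 4) 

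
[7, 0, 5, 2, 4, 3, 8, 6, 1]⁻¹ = [1, 8, 3, 5, 4, 2, 7, 0, 6]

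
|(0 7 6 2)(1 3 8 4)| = 4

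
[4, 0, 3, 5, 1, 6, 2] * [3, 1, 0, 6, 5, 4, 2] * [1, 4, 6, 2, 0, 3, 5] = [3, 2, 5, 0, 4, 6, 1]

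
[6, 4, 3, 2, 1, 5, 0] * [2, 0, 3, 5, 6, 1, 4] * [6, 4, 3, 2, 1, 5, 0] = [1, 0, 5, 2, 6, 4, 3]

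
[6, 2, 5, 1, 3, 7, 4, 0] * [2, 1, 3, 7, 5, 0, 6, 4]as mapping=[0→6, 1→3, 2→0, 3→1, 4→7, 5→4, 6→5, 7→2]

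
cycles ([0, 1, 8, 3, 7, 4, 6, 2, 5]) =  (2 8 5 4 7)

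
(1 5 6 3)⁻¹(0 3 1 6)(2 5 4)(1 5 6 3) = (0 1 5 3)(2 6 4)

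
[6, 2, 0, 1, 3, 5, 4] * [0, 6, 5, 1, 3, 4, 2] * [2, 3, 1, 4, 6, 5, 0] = [1, 5, 2, 0, 3, 6, 4] 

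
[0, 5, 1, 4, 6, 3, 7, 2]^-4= [0, 4, 3, 7, 2, 6, 1, 5]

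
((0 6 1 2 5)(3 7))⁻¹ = (0 5 2 1 6)(3 7)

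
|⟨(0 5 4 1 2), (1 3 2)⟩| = 360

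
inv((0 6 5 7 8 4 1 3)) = (0 3 1 4 8 7 5 6)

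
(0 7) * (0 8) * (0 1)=(0 7 8 1)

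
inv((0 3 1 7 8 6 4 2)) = (0 2 4 6 8 7 1 3)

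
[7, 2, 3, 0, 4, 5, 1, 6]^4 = [2, 7, 6, 1, 4, 5, 0, 3]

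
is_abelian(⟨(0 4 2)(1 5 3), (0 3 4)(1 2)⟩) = no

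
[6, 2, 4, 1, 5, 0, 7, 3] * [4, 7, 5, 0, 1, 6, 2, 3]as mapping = [0→2, 1→5, 2→1, 3→7, 4→6, 5→4, 6→3, 7→0]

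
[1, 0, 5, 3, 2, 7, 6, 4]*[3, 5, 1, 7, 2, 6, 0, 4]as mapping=[0→5, 1→3, 2→6, 3→7, 4→1, 5→4, 6→0, 7→2]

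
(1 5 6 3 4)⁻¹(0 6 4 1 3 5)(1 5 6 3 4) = (0 3 1 5 4 6)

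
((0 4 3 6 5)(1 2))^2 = (0 3 5 4 6)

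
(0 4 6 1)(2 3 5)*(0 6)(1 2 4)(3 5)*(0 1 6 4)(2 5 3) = (0 6 5)(1 4)(2 3)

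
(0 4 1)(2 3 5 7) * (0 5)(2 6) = (0 4 1 5 7 6 2 3)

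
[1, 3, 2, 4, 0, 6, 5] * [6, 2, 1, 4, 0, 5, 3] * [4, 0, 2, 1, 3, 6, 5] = [2, 3, 0, 4, 5, 1, 6]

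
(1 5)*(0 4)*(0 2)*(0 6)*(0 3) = (0 4 2 6 3)(1 5)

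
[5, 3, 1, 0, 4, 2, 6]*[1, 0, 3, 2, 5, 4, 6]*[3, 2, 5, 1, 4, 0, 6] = [4, 5, 3, 2, 0, 1, 6]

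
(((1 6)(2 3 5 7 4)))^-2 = (2 7 3 4 5)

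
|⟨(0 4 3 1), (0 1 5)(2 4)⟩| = 720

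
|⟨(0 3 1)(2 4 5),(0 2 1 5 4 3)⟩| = 120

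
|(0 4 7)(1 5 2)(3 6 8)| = 3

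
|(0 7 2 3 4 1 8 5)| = 8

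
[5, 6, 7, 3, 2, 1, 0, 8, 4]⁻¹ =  [6, 5, 4, 3, 8, 0, 1, 2, 7]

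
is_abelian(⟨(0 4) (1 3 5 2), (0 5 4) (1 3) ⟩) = no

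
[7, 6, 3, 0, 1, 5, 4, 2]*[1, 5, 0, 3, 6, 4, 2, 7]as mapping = [0→7, 1→2, 2→3, 3→1, 4→5, 5→4, 6→6, 7→0]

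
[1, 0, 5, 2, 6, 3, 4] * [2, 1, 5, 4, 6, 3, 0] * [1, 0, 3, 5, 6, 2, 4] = [0, 3, 5, 2, 1, 6, 4]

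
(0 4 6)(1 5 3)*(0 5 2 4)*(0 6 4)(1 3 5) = (0 6 1 2)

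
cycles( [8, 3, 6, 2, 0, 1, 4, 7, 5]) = (0 8 5 1 3 2 6 4)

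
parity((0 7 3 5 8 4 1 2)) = odd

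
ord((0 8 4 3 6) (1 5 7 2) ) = 20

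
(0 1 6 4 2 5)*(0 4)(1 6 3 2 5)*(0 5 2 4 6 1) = (0 1 3 4 2)(5 6)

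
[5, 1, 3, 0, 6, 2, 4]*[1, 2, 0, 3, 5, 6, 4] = [6, 2, 3, 1, 4, 0, 5]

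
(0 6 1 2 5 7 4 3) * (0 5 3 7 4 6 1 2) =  (0 1)(2 3 5 4 7 6)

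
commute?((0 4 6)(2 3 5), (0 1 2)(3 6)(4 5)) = no:(0 4 6)(2 3 5)*(0 1 2)(3 6)(4 5) = (0 5)(1 2 6)(3 4), (0 1 2)(3 6)(4 5)*(0 4 6)(2 3 5) = (0 1 3)(2 4)(5 6)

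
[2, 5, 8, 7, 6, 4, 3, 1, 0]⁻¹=[8, 7, 0, 6, 5, 1, 4, 3, 2]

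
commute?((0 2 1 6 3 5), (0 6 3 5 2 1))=no:(0 2 1 6 3 5)*(0 6 3 5 2 1)=(0 1 3 2)(5 6), (0 6 3 5 2 1)*(0 2 1 6 3 5)=(0 3)(1 2 6 5)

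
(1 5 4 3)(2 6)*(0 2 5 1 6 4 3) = (0 2 4)(3 6 5)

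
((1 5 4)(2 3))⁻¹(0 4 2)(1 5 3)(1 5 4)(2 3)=(0 1 3)(2 5 4)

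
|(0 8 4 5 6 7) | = 6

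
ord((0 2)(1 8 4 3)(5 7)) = 4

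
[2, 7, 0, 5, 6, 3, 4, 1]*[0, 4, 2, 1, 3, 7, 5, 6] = [2, 6, 0, 7, 5, 1, 3, 4]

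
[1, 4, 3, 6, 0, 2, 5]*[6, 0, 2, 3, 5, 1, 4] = [0, 5, 3, 4, 6, 2, 1]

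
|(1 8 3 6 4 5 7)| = 7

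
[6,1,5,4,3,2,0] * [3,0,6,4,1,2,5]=[5,0,2,1,4,6,3]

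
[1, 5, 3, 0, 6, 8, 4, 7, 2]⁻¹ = [3, 0, 8, 2, 6, 1, 4, 7, 5]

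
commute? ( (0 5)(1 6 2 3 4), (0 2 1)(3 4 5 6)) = no: (0 5)(1 6 2 3 4)*(0 2 1)(3 4 5 6) = (0 6 1 3 5 2 4), (0 2 1)(3 4 5 6)*(0 5)(1 6 2 3 4) = (0 3 1 5 2 6 4)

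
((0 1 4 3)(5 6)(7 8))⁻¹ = (0 3 4 1)(5 6)(7 8)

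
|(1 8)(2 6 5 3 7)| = 10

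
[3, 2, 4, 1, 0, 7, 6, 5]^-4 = [3, 2, 4, 1, 0, 5, 6, 7]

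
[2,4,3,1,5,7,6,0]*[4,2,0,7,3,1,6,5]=[0,3,7,2,1,5,6,4]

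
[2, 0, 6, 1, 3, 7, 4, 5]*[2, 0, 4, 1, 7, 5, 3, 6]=[4, 2, 3, 0, 1, 6, 7, 5]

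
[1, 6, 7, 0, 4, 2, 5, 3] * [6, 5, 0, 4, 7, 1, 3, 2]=[5, 3, 2, 6, 7, 0, 1, 4]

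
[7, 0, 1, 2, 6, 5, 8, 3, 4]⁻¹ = [1, 2, 3, 7, 8, 5, 4, 0, 6]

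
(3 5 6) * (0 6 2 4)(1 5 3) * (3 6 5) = (0 5 2 4)(1 3 6)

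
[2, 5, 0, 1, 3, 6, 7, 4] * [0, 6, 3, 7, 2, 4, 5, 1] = [3, 4, 0, 6, 7, 5, 1, 2]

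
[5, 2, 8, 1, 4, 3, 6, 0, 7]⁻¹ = [7, 3, 1, 5, 4, 0, 6, 8, 2]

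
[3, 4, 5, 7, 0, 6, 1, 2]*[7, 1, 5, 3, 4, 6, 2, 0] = [3, 4, 6, 0, 7, 2, 1, 5]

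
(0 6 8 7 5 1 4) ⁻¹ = (0 4 1 5 7 8 6) 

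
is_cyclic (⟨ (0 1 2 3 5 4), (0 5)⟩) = no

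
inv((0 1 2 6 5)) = (0 5 6 2 1)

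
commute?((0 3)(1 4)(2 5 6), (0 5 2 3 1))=no:(0 3)(1 4)(2 5 6) * (0 5 2 3 1)=(0 1 4)(3 5 6), (0 5 2 3 1) * (0 3)(1 4)(2 5 6)=(0 6 2)(1 3 4)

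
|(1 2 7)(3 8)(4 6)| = 6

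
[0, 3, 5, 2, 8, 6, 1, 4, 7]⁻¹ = [0, 6, 3, 1, 7, 2, 5, 8, 4]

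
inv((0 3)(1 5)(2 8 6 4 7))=(0 3)(1 5)(2 7 4 6 8)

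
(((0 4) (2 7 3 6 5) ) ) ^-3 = (0 4) (2 3 5 7 6) 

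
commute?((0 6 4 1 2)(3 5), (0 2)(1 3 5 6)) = no:(0 6 4 1 2)(3 5) * (0 2)(1 3 5 6) = (0 1)(3 6 4), (0 2)(1 3 5 6) * (0 6 4 1 2)(3 5) = (1 5 4)(2 6)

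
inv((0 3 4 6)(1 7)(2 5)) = (0 6 4 3)(1 7)(2 5)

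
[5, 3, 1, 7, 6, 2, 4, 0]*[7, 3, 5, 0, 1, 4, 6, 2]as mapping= [0→4, 1→0, 2→3, 3→2, 4→6, 5→5, 6→1, 7→7]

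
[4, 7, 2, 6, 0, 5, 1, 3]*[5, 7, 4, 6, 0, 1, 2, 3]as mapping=[0→0, 1→3, 2→4, 3→2, 4→5, 5→1, 6→7, 7→6]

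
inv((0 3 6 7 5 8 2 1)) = (0 1 2 8 5 7 6 3)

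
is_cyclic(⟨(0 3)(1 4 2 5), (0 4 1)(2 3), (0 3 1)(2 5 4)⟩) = no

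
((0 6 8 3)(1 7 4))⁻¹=(0 3 8 6)(1 4 7)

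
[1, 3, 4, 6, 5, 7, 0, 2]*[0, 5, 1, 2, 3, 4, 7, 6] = [5, 2, 3, 7, 4, 6, 0, 1]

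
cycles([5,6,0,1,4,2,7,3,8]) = (0 5 2)(1 6 7 3)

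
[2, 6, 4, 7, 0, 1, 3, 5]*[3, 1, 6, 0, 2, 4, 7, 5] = [6, 7, 2, 5, 3, 1, 0, 4]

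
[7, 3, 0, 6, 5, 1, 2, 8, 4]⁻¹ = [2, 5, 6, 1, 8, 4, 3, 0, 7]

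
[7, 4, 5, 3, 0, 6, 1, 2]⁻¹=[4, 6, 7, 3, 1, 2, 5, 0]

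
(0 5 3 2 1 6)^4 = (0 1 3)(2 5 6)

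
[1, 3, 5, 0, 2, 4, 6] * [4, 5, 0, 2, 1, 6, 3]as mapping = [0→5, 1→2, 2→6, 3→4, 4→0, 5→1, 6→3]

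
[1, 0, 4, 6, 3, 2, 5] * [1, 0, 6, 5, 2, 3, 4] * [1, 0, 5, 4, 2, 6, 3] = [1, 0, 5, 2, 6, 3, 4]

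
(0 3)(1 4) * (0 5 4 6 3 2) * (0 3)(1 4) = (0 2 3 5 1 6)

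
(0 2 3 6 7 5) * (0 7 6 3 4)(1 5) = (0 2 4)(1 5 7)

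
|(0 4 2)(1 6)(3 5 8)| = 6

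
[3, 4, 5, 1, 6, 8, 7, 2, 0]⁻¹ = [8, 3, 7, 0, 1, 2, 4, 6, 5]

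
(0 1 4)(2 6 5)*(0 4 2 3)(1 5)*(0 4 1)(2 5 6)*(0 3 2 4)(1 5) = (0 6 3)(2 4 5)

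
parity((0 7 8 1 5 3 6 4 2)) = even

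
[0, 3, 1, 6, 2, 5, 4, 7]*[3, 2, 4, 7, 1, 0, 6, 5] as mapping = [0→3, 1→7, 2→2, 3→6, 4→4, 5→0, 6→1, 7→5] 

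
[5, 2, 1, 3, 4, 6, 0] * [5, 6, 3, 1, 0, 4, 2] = [4, 3, 6, 1, 0, 2, 5]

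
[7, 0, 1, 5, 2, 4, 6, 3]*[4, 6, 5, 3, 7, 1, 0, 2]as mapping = [0→2, 1→4, 2→6, 3→1, 4→5, 5→7, 6→0, 7→3]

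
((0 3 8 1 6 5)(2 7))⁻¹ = (0 5 6 1 8 3)(2 7)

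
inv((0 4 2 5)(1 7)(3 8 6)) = (0 5 2 4)(1 7)(3 6 8)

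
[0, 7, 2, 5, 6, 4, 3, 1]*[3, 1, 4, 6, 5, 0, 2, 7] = [3, 7, 4, 0, 2, 5, 6, 1]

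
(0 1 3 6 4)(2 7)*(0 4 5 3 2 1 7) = (0 7 1 2)(3 6 5)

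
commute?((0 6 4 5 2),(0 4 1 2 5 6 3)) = no:(0 6 4 5 2)*(0 4 1 2 5 6 3) = (0 3)(1 2 4 6),(0 4 1 2 5 6 3)*(0 6 4 5 2) = (0 5 4 1)(3 6)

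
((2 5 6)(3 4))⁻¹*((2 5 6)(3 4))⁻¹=(2 5 6)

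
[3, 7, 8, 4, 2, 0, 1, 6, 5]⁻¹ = [5, 6, 4, 0, 3, 8, 7, 1, 2]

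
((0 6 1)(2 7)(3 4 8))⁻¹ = (0 1 6)(2 7)(3 8 4)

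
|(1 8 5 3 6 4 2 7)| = 8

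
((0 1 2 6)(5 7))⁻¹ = (0 6 2 1)(5 7)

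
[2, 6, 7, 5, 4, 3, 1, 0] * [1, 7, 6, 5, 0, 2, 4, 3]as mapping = [0→6, 1→4, 2→3, 3→2, 4→0, 5→5, 6→7, 7→1]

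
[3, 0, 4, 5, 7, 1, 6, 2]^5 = [3, 0, 7, 5, 2, 1, 6, 4]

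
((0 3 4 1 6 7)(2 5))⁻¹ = (0 7 6 1 4 3)(2 5)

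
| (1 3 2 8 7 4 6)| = 7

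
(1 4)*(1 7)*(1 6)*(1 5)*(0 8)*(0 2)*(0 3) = (0 8 2 3) (1 4 7 6 5) 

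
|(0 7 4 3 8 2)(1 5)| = 6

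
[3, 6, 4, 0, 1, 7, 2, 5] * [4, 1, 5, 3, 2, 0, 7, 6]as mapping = [0→3, 1→7, 2→2, 3→4, 4→1, 5→6, 6→5, 7→0]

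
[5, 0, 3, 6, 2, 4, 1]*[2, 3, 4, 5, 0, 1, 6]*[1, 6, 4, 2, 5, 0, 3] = [6, 4, 0, 3, 5, 1, 2]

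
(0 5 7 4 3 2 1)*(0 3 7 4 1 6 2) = (0 5 4 7 1 3)(2 6)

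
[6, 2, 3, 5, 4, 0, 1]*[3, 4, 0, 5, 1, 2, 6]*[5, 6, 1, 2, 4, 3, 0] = [0, 5, 3, 1, 6, 2, 4]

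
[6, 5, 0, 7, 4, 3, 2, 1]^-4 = [2, 1, 6, 3, 4, 5, 0, 7]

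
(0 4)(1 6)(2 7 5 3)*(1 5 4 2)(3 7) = (0 2 3 1 6 5 7 4)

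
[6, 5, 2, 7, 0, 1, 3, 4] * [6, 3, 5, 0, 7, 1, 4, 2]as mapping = [0→4, 1→1, 2→5, 3→2, 4→6, 5→3, 6→0, 7→7]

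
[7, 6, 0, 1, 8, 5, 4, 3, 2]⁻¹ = [2, 3, 8, 7, 6, 5, 1, 0, 4]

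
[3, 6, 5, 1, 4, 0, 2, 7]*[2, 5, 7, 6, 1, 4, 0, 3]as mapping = [0→6, 1→0, 2→4, 3→5, 4→1, 5→2, 6→7, 7→3]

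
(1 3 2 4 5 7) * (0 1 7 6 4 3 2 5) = (0 1 2 3 5 6 4)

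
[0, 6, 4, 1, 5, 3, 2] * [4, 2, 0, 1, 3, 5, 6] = [4, 6, 3, 2, 5, 1, 0]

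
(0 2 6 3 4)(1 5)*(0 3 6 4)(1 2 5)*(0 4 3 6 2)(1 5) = (0 1 5)(2 3 4 6)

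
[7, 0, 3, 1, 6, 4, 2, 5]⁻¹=[1, 3, 6, 2, 5, 7, 4, 0]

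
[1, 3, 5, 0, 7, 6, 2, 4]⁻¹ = [3, 0, 6, 1, 7, 2, 5, 4]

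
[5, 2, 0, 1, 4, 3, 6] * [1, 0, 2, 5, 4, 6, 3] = [6, 2, 1, 0, 4, 5, 3]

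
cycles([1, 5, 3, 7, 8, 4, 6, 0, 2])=(0 1 5 4 8 2 3 7) 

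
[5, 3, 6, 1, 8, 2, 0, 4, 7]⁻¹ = [6, 3, 5, 1, 7, 0, 2, 8, 4]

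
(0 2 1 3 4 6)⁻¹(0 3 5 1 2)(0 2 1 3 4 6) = (1 2 4 5 3)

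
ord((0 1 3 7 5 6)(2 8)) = 6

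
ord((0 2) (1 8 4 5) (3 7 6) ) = 12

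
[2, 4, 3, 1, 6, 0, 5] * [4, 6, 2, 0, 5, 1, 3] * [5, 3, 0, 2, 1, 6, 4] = [0, 6, 5, 4, 2, 1, 3]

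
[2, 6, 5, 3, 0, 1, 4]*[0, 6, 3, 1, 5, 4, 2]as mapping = [0→3, 1→2, 2→4, 3→1, 4→0, 5→6, 6→5]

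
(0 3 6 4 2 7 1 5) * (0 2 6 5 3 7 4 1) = (0 7)(1 3 5 2 4 6)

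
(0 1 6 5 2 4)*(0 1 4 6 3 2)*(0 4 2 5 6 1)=(0 2 1 3 5 4)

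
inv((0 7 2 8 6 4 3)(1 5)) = (0 3 4 6 8 2 7)(1 5)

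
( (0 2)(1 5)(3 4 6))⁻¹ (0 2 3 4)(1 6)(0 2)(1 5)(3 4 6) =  (0 4 6 2)(3 5)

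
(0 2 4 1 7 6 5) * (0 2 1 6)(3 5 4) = (0 1 7)(2 3 5)(4 6)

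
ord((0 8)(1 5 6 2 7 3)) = 6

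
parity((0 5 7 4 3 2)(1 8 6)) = odd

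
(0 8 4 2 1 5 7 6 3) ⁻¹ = (0 3 6 7 5 1 2 4 8) 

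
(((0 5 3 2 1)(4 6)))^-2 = (0 2 5 1 3)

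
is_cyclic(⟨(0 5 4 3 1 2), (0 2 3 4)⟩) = no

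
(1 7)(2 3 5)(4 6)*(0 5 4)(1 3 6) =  (0 5 2 6)(1 7 3 4)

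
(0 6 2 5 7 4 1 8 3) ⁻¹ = (0 3 8 1 4 7 5 2 6) 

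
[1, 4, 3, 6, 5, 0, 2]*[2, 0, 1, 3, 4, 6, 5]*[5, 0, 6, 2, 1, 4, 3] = [5, 1, 2, 4, 3, 6, 0]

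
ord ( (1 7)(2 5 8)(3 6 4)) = 6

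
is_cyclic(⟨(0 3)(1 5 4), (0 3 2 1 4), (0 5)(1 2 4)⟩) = no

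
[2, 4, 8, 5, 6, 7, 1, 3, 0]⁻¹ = [8, 6, 0, 7, 1, 3, 4, 5, 2]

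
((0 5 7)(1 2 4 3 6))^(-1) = (0 7 5)(1 6 3 4 2)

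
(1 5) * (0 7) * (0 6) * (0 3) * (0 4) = (0 7 6 3 4)(1 5)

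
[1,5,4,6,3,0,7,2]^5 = [5,0,2,3,4,1,6,7]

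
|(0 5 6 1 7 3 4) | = 7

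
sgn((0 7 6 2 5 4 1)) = 1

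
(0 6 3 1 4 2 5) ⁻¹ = (0 5 2 4 1 3 6) 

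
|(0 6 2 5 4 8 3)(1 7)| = 14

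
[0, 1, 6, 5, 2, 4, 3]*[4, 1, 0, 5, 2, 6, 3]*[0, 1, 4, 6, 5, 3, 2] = [5, 1, 6, 2, 0, 4, 3]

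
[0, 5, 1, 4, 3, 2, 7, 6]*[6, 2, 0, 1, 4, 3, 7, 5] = [6, 3, 2, 4, 1, 0, 5, 7]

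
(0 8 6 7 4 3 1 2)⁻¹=(0 2 1 3 4 7 6 8)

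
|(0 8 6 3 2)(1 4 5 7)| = 20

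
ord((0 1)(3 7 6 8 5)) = 10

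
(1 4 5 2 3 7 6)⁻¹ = (1 6 7 3 2 5 4)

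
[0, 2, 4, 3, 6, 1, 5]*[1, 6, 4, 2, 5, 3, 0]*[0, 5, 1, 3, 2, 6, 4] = [5, 2, 6, 1, 0, 4, 3]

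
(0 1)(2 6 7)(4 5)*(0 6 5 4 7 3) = (0 1 6 3)(2 5 7)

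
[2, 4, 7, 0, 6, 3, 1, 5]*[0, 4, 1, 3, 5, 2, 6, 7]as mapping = [0→1, 1→5, 2→7, 3→0, 4→6, 5→3, 6→4, 7→2]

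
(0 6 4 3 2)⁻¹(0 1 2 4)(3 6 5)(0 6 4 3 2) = (0 3 6 1)(2 4 5)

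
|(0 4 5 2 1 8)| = 6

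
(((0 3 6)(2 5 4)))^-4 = (0 6 3)(2 4 5)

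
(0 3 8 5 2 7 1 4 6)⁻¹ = (0 6 4 1 7 2 5 8 3)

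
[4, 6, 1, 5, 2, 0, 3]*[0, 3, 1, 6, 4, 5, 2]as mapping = [0→4, 1→2, 2→3, 3→5, 4→1, 5→0, 6→6]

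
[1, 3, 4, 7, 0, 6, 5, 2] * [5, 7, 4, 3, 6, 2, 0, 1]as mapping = [0→7, 1→3, 2→6, 3→1, 4→5, 5→0, 6→2, 7→4]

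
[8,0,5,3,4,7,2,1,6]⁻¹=[1,7,6,3,4,2,8,5,0]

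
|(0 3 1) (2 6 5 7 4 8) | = 6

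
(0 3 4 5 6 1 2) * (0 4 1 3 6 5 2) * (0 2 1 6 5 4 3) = (0 5 4 1 2 3 6)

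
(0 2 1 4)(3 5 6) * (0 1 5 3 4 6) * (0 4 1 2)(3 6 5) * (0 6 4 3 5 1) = (0 6)(2 5 3 4)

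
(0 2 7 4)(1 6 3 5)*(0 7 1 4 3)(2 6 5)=(0 6)(1 5 4 7 3 2)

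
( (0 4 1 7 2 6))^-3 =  (0 7)(1 6)(2 4)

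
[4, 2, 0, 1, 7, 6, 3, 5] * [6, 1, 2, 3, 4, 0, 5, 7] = [4, 2, 6, 1, 7, 5, 3, 0]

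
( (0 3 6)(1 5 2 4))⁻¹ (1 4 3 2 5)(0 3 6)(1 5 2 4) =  (1 6 4 2 5)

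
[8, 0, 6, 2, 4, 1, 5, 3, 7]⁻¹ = [1, 5, 3, 7, 4, 6, 2, 8, 0]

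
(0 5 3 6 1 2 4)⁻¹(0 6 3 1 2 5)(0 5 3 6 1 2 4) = (1 6 2 4 3 5)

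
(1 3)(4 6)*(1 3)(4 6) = ()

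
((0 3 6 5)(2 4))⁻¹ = (0 5 6 3)(2 4)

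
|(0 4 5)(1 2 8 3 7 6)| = 6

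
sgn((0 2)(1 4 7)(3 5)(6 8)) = -1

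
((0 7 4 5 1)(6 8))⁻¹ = (0 1 5 4 7)(6 8)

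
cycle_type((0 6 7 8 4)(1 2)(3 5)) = 2^2.5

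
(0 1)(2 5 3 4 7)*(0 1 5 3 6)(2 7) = (0 5 6)(2 3 4)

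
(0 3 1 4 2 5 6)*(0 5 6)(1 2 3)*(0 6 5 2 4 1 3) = (0 3 4)(2 5 6)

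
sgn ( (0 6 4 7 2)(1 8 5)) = 1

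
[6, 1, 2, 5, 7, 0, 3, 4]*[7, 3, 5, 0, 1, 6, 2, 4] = [2, 3, 5, 6, 4, 7, 0, 1] 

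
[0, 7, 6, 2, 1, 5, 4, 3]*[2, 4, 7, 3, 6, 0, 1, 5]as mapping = [0→2, 1→5, 2→1, 3→7, 4→4, 5→0, 6→6, 7→3]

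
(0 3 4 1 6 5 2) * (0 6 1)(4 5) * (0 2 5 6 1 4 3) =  (1 4 2)(3 6)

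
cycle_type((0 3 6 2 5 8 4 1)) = 8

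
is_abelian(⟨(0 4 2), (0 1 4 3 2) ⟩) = no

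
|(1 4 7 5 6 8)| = 6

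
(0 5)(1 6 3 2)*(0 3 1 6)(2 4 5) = (0 2 6 1)(3 4 5)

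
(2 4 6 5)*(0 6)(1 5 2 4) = (0 6 2 1 5 4)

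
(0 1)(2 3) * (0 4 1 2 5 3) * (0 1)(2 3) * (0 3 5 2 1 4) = (0 5 1)(2 4 3)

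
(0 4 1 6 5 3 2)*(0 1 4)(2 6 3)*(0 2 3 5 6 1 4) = (0 2 4)(1 5 3)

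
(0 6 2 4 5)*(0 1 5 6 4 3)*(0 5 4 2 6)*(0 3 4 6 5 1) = (0 2 4 3 1 6 5)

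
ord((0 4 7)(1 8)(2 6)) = 6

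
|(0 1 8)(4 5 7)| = 3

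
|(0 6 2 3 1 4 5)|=7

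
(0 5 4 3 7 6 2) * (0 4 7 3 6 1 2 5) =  (1 2 4 6 5 7)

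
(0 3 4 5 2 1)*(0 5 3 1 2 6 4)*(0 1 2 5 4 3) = (0 2 5 6 3 1 4)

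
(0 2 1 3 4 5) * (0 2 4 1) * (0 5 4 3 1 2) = (0 3 2 5)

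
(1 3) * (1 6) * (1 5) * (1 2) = (1 3 6 5 2)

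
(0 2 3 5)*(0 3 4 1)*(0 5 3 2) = (1 5 2 4)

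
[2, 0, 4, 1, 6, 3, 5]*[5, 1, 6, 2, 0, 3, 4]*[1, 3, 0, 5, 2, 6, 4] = [4, 6, 1, 3, 2, 0, 5]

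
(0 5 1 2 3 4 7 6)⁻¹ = (0 6 7 4 3 2 1 5)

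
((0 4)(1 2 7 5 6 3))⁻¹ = (0 4)(1 3 6 5 7 2)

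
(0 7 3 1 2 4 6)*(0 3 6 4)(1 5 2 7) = (0 1 7 6 3 5 2)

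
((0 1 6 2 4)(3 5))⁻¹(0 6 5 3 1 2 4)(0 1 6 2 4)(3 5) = (0 1 2 3 5 6 4)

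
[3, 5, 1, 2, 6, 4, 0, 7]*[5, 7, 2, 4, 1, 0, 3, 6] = [4, 0, 7, 2, 3, 1, 5, 6]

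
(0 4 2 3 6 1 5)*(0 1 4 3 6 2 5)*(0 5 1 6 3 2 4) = (0 2 3 4 1 5 6)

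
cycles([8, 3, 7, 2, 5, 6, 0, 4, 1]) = (0 8 1 3 2 7 4 5 6)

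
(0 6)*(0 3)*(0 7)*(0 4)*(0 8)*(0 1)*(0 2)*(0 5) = (0 6 3 7 4 8 1 2 5)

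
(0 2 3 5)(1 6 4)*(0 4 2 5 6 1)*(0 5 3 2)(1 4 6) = (0 3 1 4 5 6)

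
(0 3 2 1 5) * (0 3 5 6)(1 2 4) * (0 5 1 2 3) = (0 1 6 5)(2 3 4)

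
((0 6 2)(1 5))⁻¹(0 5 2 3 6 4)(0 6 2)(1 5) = (0 3 2 4 6 1)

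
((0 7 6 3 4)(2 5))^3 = (0 3 7 4 6)(2 5)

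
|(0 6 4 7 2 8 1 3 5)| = 9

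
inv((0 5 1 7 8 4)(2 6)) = (0 4 8 7 1 5)(2 6)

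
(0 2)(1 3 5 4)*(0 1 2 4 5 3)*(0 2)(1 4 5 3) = (0 5 3 1 2 4)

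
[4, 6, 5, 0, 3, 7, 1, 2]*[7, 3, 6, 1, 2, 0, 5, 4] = [2, 5, 0, 7, 1, 4, 3, 6]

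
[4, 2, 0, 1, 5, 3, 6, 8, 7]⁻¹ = [2, 3, 1, 5, 0, 4, 6, 8, 7]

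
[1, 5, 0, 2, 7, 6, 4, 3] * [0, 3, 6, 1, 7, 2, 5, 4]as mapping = [0→3, 1→2, 2→0, 3→6, 4→4, 5→5, 6→7, 7→1]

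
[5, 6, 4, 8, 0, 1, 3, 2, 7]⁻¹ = [4, 5, 7, 6, 2, 0, 1, 8, 3]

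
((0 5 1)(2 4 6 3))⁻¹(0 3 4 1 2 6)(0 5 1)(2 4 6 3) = (0 4 3 5 2 6)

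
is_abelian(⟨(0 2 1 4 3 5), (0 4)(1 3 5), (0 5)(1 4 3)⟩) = no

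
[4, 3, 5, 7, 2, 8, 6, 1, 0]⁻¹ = [8, 7, 4, 1, 0, 2, 6, 3, 5]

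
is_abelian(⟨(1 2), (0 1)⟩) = no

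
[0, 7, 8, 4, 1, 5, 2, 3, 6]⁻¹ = [0, 4, 6, 7, 3, 5, 8, 1, 2]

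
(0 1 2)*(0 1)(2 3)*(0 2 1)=(0 2)(1 3)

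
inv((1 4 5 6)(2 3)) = (1 6 5 4)(2 3)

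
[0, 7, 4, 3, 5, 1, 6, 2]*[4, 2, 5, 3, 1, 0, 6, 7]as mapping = [0→4, 1→7, 2→1, 3→3, 4→0, 5→2, 6→6, 7→5]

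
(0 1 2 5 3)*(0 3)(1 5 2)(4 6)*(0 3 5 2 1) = (0 2 1)(3 5)(4 6)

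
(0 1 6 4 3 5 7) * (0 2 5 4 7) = (0 1 6 7 2 5)(3 4)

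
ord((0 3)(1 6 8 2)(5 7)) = 4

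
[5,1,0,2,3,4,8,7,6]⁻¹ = [2,1,3,4,5,0,8,7,6]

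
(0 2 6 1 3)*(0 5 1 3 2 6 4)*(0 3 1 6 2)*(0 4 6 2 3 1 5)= (0 3)(1 4)(2 6 5)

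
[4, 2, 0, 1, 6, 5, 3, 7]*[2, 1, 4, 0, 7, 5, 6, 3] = [7, 4, 2, 1, 6, 5, 0, 3]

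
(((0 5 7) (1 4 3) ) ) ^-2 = (0 5 7) (1 4 3) 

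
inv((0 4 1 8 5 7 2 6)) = (0 6 2 7 5 8 1 4)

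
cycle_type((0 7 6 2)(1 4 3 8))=4^2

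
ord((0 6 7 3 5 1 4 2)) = 8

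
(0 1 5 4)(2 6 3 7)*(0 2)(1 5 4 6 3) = (0 5 6 1 4 2 3 7)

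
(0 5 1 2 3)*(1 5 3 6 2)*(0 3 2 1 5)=(0 2 6 1 5)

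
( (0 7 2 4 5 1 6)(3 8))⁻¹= (0 6 1 5 4 2 7)(3 8)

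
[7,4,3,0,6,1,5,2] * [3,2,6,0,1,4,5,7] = [7,1,0,3,5,2,4,6]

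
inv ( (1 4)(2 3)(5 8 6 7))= (1 4)(2 3)(5 7 6 8)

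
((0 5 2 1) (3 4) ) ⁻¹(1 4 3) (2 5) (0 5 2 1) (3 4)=(0 3 4) (1 2) 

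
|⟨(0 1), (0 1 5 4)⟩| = 24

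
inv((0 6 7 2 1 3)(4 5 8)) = (0 3 1 2 7 6)(4 8 5)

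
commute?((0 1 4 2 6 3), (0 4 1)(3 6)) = no:(0 1 4 2 6 3)*(0 4 1)(3 6) = (2 3 4), (0 4 1)(3 6)*(0 1 4 2 6 3) = (0 2 6)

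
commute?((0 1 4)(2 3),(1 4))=no:(0 1 4)(2 3)*(1 4)=(0 4)(2 3),(1 4)*(0 1 4)(2 3)=(0 1)(2 3)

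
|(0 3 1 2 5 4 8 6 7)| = 9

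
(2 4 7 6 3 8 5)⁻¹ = (2 5 8 3 6 7 4)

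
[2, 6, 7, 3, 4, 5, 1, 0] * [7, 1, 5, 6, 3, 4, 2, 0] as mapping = [0→5, 1→2, 2→0, 3→6, 4→3, 5→4, 6→1, 7→7] 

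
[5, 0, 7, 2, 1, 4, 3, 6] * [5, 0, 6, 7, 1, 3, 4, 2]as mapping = [0→3, 1→5, 2→2, 3→6, 4→0, 5→1, 6→7, 7→4]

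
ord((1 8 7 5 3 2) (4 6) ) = 6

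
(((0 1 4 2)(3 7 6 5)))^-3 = (0 1 4 2)(3 7 6 5)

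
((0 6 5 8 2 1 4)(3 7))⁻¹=(0 4 1 2 8 5 6)(3 7)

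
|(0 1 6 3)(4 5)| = 4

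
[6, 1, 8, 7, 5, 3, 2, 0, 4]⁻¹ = [7, 1, 6, 5, 8, 4, 0, 3, 2]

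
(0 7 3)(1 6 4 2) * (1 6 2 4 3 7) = (0 1 2 6 3)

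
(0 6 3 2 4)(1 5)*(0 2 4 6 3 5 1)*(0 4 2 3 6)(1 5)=(0 6 1 5 4 3 2)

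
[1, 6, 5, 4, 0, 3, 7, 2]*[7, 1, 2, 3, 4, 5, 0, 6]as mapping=[0→1, 1→0, 2→5, 3→4, 4→7, 5→3, 6→6, 7→2]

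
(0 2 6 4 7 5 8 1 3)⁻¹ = (0 3 1 8 5 7 4 6 2)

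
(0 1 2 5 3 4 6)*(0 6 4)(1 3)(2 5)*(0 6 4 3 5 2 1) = (0 5)(1 2)(3 6 4)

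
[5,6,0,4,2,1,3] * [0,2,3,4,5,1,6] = [1,6,0,5,3,2,4]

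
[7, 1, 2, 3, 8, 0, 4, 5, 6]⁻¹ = [5, 1, 2, 3, 6, 7, 8, 0, 4]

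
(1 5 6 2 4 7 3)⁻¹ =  (1 3 7 4 2 6 5)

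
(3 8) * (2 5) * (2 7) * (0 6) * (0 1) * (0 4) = (0 6 1 4)(2 5 7)(3 8)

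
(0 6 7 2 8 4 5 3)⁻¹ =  (0 3 5 4 8 2 7 6)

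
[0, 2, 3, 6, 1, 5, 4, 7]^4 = [0, 4, 1, 2, 6, 5, 3, 7]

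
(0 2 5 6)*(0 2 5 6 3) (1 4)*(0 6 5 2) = (0 2 5 3 6) (1 4) 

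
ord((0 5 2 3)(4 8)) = 4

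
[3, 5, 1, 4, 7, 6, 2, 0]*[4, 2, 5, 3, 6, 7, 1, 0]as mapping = [0→3, 1→7, 2→2, 3→6, 4→0, 5→1, 6→5, 7→4]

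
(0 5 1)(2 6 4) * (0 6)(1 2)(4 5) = (0 4 1 6 5 2)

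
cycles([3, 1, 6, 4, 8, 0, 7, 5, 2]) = (0 3 4 8 2 6 7 5)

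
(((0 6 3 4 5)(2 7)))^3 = (0 4 6 5 3)(2 7)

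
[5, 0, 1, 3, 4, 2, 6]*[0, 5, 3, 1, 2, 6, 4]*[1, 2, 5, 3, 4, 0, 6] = [6, 1, 0, 2, 5, 3, 4]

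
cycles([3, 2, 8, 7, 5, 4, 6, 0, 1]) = (0 3 7)(1 2 8)(4 5)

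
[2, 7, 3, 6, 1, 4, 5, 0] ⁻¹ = [7, 4, 0, 2, 5, 6, 3, 1] 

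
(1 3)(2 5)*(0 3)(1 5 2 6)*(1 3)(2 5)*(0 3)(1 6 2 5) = (0 6)(1 3 5 2)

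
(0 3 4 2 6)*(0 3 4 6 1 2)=(0 4)(1 2)(3 6)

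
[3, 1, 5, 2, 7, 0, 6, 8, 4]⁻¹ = [5, 1, 3, 0, 8, 2, 6, 4, 7]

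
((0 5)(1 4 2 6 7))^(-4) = (1 4 2 6 7)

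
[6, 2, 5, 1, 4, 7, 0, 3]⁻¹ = [6, 3, 1, 7, 4, 2, 0, 5]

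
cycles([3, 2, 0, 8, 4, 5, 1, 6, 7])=(0 3 8 7 6 1 2)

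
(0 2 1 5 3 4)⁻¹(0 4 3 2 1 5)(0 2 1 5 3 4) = (0 4 1 5 3 2)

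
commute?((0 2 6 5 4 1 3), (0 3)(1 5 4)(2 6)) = no:(0 2 6 5 4 1 3) * (0 3)(1 5 4)(2 6) = (0 6 4 5 1), (0 3)(1 5 4)(2 6) * (0 2 6 5 4 1 3) = (1 4 3 2 5)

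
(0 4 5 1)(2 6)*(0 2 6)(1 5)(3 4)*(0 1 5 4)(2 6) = (0 3)(1 6 2)(4 5)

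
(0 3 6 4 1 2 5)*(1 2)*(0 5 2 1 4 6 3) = (1 4) 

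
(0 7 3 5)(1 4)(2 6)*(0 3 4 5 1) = (0 7 4)(1 5 3)(2 6)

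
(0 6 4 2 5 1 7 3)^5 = (0 1 4 3 5 6 7 2)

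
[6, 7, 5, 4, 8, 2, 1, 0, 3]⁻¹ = [7, 6, 5, 8, 3, 2, 0, 1, 4]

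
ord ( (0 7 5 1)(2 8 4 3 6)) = 20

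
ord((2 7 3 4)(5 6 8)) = 12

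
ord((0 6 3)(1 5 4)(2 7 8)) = 3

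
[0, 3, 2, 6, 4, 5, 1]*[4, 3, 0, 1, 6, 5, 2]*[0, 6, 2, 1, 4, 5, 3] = [4, 6, 0, 2, 3, 5, 1]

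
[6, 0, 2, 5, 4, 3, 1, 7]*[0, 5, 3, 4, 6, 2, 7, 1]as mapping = [0→7, 1→0, 2→3, 3→2, 4→6, 5→4, 6→5, 7→1]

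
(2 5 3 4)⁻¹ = (2 4 3 5)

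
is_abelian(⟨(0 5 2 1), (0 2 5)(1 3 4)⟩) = no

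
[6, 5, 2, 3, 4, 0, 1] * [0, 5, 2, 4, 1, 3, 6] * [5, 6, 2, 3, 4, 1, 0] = [0, 3, 2, 4, 6, 5, 1]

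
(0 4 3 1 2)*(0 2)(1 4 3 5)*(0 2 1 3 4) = (0 4 5 3)(1 2)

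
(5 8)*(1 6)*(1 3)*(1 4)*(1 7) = (1 6 3 4 7)(5 8)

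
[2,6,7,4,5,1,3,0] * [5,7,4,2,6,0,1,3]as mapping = [0→4,1→1,2→3,3→6,4→0,5→7,6→2,7→5]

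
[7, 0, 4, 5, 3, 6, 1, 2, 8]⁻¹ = [1, 6, 7, 4, 2, 3, 5, 0, 8]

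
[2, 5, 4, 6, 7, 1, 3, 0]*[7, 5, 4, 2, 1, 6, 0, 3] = [4, 6, 1, 0, 3, 5, 2, 7]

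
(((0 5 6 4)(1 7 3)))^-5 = (0 4 6 5)(1 7 3)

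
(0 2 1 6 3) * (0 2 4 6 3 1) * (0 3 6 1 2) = (0 4 1 6 2 3)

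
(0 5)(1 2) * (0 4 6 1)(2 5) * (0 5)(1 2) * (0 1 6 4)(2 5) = (0 6 5)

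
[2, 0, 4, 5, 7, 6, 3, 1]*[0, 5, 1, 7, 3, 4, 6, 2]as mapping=[0→1, 1→0, 2→3, 3→4, 4→2, 5→6, 6→7, 7→5]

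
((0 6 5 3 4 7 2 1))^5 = (0 7 5 1 4 6 2 3)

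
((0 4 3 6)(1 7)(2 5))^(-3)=(0 4 3 6)(1 7)(2 5)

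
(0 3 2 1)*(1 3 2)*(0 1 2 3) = (0 3 2) 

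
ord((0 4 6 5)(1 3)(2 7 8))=12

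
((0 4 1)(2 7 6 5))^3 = (2 5 6 7)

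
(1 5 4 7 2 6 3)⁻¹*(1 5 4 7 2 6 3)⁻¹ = (1 6 7 5 3 2 4)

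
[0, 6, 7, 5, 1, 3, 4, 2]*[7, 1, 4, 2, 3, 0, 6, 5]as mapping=[0→7, 1→6, 2→5, 3→0, 4→1, 5→2, 6→3, 7→4]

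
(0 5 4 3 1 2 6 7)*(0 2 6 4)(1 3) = (0 5)(1 6 7 2 4)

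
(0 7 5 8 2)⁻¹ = (0 2 8 5 7)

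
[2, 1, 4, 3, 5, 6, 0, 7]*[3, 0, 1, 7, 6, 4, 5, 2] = [1, 0, 6, 7, 4, 5, 3, 2]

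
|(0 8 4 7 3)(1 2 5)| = 15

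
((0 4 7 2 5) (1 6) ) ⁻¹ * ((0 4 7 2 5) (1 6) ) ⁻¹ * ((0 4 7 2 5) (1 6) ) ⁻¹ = (0 7 5 4 2) (1 6) 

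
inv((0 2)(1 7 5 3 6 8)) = (0 2)(1 8 6 3 5 7)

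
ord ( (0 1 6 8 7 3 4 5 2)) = 9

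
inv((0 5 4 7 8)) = (0 8 7 4 5)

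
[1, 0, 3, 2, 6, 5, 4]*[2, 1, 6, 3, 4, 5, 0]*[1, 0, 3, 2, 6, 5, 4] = [0, 3, 2, 4, 1, 5, 6]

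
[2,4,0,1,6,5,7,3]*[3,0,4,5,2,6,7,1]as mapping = [0→4,1→2,2→3,3→0,4→7,5→6,6→1,7→5]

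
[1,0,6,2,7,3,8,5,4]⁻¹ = [1,0,3,5,8,7,2,4,6]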